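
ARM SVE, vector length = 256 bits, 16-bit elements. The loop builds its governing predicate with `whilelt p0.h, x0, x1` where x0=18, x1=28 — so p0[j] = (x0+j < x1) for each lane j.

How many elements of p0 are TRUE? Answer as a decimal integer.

256-bit reg / 16-bit elem → 16 lanes
p0[j] = (18+j < 28); true for j=0..9 → 10 lanes set

vl = 10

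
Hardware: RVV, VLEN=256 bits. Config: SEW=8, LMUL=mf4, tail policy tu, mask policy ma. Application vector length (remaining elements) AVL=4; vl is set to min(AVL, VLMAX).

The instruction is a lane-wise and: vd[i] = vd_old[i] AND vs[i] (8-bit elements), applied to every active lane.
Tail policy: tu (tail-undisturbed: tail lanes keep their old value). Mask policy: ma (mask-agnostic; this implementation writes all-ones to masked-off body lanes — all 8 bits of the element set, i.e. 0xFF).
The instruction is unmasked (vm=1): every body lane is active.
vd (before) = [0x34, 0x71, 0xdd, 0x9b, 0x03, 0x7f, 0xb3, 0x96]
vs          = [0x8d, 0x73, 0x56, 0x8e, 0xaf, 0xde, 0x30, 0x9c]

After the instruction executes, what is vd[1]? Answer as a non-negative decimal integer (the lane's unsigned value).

lanes per group: 256·1/4/8 = 8
vl ← min(4, 8) = 4
[0] and(0x34,0x8d) = 0x04
[1] and(0x71,0x73) = 0x71
[2] and(0xdd,0x56) = 0x54
[3] and(0x9b,0x8e) = 0x8a
[4] tail/keep = 0x03
[5] tail/keep = 0x7f
[6] tail/keep = 0xb3
[7] tail/keep = 0x96

vd[1] = 113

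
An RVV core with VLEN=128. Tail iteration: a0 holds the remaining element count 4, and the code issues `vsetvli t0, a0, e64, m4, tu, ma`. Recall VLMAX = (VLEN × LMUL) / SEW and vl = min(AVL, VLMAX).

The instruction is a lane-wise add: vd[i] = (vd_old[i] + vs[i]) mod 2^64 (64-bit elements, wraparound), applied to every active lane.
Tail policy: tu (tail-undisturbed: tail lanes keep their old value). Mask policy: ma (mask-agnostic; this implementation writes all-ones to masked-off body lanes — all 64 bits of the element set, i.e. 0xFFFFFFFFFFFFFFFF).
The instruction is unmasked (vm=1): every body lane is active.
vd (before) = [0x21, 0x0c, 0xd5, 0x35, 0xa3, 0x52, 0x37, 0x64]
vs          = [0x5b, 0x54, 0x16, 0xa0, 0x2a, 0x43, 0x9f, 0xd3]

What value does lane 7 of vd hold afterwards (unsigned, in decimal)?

VLMAX = (128 × 4) / 64 = 8 lanes
vl ← min(4, 8) = 4
[0] add(0x21,0x5b) = 0x7c
[1] add(0x0c,0x54) = 0x60
[2] add(0xd5,0x16) = 0xeb
[3] add(0x35,0xa0) = 0xd5
[4] tail/keep = 0xa3
[5] tail/keep = 0x52
[6] tail/keep = 0x37
[7] tail/keep = 0x64

vd[7] = 100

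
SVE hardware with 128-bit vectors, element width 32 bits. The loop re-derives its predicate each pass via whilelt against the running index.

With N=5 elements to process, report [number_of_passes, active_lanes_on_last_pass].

lane count: 128 div 32 = 4
iterations = ceil(5/4) = 2; final-pass vl = 1

[iterations, last_vl] = [2, 1]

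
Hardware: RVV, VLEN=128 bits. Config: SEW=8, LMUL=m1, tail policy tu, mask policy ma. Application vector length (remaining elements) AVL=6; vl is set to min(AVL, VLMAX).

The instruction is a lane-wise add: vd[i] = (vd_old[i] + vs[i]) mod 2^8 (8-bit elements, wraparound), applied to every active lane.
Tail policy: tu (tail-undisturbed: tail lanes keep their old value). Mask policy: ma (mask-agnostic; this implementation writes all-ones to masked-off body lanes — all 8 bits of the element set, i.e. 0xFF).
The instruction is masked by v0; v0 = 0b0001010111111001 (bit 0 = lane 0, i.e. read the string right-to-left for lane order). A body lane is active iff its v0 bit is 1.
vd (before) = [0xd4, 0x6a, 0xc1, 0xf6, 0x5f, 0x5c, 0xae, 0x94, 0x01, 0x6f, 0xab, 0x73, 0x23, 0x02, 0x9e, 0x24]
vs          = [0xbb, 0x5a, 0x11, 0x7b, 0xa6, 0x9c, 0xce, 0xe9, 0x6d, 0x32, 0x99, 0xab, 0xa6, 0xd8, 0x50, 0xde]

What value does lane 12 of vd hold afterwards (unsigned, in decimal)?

VLMAX = (128 × 1) / 8 = 16 lanes
AVL=6 ≤ VLMAX=16, so vl = 6
lane  0: add(0xd4,0xbb) ⇒ 0x8f
lane  1: mask-off/ones ⇒ 0xff
lane  2: mask-off/ones ⇒ 0xff
lane  3: add(0xf6,0x7b) ⇒ 0x71
lane  4: add(0x5f,0xa6) ⇒ 0x05
lane  5: add(0x5c,0x9c) ⇒ 0xf8
lane  6: tail/keep ⇒ 0xae
lane  7: tail/keep ⇒ 0x94
lane  8: tail/keep ⇒ 0x01
lane  9: tail/keep ⇒ 0x6f
lane 10: tail/keep ⇒ 0xab
lane 11: tail/keep ⇒ 0x73
lane 12: tail/keep ⇒ 0x23
lane 13: tail/keep ⇒ 0x02
lane 14: tail/keep ⇒ 0x9e
lane 15: tail/keep ⇒ 0x24

vd[12] = 35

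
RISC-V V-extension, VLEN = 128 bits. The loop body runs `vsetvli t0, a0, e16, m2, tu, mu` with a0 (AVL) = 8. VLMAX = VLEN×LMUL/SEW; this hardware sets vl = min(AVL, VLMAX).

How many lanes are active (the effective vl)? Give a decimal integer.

vl = 8

VLMAX = VLEN×LMUL/SEW = 128×2/16 = 16
AVL=8 ≤ VLMAX=16, so vl = 8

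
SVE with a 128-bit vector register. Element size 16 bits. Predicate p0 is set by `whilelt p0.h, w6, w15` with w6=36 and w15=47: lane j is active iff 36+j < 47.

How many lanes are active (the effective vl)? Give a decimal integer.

vl = 8

register lanes = 128/16 = 8
p0[j] = (36+j < 47); true for j=0..7 → 8 lanes set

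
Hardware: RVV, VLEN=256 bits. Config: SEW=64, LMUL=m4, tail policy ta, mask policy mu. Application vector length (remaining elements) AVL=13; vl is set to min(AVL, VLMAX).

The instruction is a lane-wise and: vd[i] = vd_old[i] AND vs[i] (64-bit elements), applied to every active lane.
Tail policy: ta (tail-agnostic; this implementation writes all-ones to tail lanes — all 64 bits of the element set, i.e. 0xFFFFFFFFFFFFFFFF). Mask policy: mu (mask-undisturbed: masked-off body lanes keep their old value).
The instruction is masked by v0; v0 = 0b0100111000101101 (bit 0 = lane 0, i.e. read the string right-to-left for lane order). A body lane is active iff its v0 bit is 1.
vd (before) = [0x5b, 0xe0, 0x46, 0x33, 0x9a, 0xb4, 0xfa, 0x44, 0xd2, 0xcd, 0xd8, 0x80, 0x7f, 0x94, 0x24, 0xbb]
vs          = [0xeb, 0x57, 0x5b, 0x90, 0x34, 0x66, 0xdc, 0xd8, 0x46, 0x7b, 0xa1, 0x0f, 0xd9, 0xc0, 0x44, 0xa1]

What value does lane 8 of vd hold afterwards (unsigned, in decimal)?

vd[8] = 210

VLMAX = (256 × 4) / 64 = 16 lanes
AVL=13 ≤ VLMAX=16, so vl = 13
  i=0: and(0x5b,0xeb) → 75
  i=1: mask-off/keep → 224
  i=2: and(0x46,0x5b) → 66
  i=3: and(0x33,0x90) → 16
  i=4: mask-off/keep → 154
  i=5: and(0xb4,0x66) → 36
  i=6: mask-off/keep → 250
  i=7: mask-off/keep → 68
  i=8: mask-off/keep → 210
  i=9: and(0xcd,0x7b) → 73
  i=10: and(0xd8,0xa1) → 128
  i=11: and(0x80,0x0f) → 0
  i=12: mask-off/keep → 127
  i=13: tail/ones → 18446744073709551615
  i=14: tail/ones → 18446744073709551615
  i=15: tail/ones → 18446744073709551615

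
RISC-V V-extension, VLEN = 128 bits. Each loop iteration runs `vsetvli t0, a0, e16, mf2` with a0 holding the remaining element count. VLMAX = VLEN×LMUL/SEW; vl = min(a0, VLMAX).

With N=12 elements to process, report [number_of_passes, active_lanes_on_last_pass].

[iterations, last_vl] = [3, 4]

VLMAX = VLEN×LMUL/SEW = 128×1/2/16 = 4
N=12: ⌈12/4⌉ = 3 iters; last vl = 12 − 2×4 = 4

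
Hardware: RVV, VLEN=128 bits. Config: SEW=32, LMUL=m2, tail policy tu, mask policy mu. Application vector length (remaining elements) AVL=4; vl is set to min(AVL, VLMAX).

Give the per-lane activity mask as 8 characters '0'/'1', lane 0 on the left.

lanes per group: 128·2/32 = 8
vl = min(AVL, VLMAX) = min(4, 8) = 4
bits (lane 0 leftmost): 11110000

predicate = 11110000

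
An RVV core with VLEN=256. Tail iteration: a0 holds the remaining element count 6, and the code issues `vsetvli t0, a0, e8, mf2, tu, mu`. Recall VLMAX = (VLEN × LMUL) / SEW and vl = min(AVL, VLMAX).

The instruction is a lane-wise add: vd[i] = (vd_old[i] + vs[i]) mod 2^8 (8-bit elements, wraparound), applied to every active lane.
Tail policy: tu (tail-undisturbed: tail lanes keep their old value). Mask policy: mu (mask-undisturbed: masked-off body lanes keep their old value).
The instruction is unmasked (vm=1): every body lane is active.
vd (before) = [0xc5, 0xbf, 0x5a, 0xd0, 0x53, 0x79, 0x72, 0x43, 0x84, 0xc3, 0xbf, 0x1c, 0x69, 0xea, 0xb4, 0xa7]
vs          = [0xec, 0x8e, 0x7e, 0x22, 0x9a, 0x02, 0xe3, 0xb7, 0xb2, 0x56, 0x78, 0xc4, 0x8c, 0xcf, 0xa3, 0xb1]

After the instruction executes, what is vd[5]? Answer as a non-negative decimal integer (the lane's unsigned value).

vd[5] = 123

VLMAX = VLEN×LMUL/SEW = 256×1/2/8 = 16
vl ← min(6, 16) = 6
  i=0: add(0xc5,0xec) → 177
  i=1: add(0xbf,0x8e) → 77
  i=2: add(0x5a,0x7e) → 216
  i=3: add(0xd0,0x22) → 242
  i=4: add(0x53,0x9a) → 237
  i=5: add(0x79,0x02) → 123
  i=6: tail/keep → 114
  i=7: tail/keep → 67
  i=8: tail/keep → 132
  i=9: tail/keep → 195
  i=10: tail/keep → 191
  i=11: tail/keep → 28
  i=12: tail/keep → 105
  i=13: tail/keep → 234
  i=14: tail/keep → 180
  i=15: tail/keep → 167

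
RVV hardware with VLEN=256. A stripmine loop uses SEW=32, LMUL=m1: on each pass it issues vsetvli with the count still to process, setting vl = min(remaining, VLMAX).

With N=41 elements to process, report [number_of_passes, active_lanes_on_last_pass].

[iterations, last_vl] = [6, 1]

VLMAX = VLEN×LMUL/SEW = 256×1/32 = 8
N=41: ⌈41/8⌉ = 6 iters; last vl = 41 − 5×8 = 1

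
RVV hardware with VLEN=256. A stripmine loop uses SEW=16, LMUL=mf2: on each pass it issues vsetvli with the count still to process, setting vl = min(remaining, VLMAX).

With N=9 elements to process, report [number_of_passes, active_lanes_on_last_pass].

lanes per group: 256·1/2/16 = 8
iterations = ceil(9/8) = 2; final-pass vl = 1

[iterations, last_vl] = [2, 1]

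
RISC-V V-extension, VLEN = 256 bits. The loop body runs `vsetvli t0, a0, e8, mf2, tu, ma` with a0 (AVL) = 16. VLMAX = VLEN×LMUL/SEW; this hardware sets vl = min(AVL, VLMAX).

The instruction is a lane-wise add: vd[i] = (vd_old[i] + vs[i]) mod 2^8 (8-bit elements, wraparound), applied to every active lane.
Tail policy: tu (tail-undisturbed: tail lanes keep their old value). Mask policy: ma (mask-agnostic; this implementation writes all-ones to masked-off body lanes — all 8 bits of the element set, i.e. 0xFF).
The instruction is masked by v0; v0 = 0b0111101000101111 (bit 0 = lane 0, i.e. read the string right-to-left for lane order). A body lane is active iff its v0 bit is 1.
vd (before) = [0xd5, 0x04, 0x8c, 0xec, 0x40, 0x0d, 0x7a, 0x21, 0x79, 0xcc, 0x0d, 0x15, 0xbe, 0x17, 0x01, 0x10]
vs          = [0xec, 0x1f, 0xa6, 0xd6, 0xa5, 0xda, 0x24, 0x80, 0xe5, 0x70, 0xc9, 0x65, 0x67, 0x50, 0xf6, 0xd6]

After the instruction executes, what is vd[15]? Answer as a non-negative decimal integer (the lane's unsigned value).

VLMAX = (256 × 1/2) / 8 = 16 lanes
vl ← min(16, 16) = 16
lane  0: add(0xd5,0xec) ⇒ 0xc1
lane  1: add(0x04,0x1f) ⇒ 0x23
lane  2: add(0x8c,0xa6) ⇒ 0x32
lane  3: add(0xec,0xd6) ⇒ 0xc2
lane  4: mask-off/ones ⇒ 0xff
lane  5: add(0x0d,0xda) ⇒ 0xe7
lane  6: mask-off/ones ⇒ 0xff
lane  7: mask-off/ones ⇒ 0xff
lane  8: mask-off/ones ⇒ 0xff
lane  9: add(0xcc,0x70) ⇒ 0x3c
lane 10: mask-off/ones ⇒ 0xff
lane 11: add(0x15,0x65) ⇒ 0x7a
lane 12: add(0xbe,0x67) ⇒ 0x25
lane 13: add(0x17,0x50) ⇒ 0x67
lane 14: add(0x01,0xf6) ⇒ 0xf7
lane 15: mask-off/ones ⇒ 0xff

vd[15] = 255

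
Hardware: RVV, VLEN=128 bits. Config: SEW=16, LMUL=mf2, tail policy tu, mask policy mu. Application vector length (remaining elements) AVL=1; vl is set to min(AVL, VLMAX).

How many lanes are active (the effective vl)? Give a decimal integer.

lanes per group: 128·1/2/16 = 4
vl = min(AVL, VLMAX) = min(1, 4) = 1

vl = 1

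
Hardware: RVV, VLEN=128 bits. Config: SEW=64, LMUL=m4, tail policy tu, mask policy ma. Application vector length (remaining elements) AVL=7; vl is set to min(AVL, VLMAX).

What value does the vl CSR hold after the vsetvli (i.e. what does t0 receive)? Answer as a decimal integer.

vl = 7

lanes per group: 128·4/64 = 8
AVL=7 ≤ VLMAX=8, so vl = 7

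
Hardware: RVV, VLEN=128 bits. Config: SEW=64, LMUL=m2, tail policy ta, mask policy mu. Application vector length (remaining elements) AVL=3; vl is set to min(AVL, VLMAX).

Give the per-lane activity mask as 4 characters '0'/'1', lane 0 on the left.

lanes per group: 128·2/64 = 4
vl = min(AVL, VLMAX) = min(3, 4) = 3
bits (lane 0 leftmost): 1110

predicate = 1110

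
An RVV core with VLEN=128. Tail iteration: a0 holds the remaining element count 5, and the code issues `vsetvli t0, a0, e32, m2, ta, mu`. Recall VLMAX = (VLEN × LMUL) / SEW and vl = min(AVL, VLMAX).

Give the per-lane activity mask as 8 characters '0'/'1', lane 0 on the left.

lanes per group: 128·2/32 = 8
vl ← min(5, 8) = 5
bits (lane 0 leftmost): 11111000

predicate = 11111000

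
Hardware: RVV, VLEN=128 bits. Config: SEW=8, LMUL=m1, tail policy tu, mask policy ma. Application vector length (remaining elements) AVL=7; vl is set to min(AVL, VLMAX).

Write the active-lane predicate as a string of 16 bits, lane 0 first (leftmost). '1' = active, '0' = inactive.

predicate = 1111111000000000

lanes per group: 128·1/8 = 16
AVL=7 ≤ VLMAX=16, so vl = 7
bits (lane 0 leftmost): 1111111000000000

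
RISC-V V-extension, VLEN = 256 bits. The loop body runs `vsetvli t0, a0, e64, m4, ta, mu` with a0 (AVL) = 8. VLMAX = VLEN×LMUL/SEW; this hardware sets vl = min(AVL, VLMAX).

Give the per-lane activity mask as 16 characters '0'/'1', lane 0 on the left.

predicate = 1111111100000000

VLMAX = (256 × 4) / 64 = 16 lanes
AVL=8 ≤ VLMAX=16, so vl = 8
bits (lane 0 leftmost): 1111111100000000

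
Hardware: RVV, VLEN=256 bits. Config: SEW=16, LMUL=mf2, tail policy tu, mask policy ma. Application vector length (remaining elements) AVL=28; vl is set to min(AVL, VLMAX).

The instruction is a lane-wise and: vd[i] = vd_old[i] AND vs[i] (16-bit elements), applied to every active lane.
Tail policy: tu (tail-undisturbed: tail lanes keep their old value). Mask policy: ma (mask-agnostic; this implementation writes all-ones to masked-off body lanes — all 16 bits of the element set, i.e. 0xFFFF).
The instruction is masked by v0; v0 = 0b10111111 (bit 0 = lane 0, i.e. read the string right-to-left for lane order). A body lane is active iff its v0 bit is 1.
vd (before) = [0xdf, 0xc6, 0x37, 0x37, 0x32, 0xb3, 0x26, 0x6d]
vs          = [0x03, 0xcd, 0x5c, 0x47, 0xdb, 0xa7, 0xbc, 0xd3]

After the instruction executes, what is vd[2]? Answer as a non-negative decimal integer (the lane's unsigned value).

lanes per group: 256·1/2/16 = 8
vl ← min(28, 8) = 8
  i=0: and(0xdf,0x03) → 3
  i=1: and(0xc6,0xcd) → 196
  i=2: and(0x37,0x5c) → 20
  i=3: and(0x37,0x47) → 7
  i=4: and(0x32,0xdb) → 18
  i=5: and(0xb3,0xa7) → 163
  i=6: mask-off/ones → 65535
  i=7: and(0x6d,0xd3) → 65

vd[2] = 20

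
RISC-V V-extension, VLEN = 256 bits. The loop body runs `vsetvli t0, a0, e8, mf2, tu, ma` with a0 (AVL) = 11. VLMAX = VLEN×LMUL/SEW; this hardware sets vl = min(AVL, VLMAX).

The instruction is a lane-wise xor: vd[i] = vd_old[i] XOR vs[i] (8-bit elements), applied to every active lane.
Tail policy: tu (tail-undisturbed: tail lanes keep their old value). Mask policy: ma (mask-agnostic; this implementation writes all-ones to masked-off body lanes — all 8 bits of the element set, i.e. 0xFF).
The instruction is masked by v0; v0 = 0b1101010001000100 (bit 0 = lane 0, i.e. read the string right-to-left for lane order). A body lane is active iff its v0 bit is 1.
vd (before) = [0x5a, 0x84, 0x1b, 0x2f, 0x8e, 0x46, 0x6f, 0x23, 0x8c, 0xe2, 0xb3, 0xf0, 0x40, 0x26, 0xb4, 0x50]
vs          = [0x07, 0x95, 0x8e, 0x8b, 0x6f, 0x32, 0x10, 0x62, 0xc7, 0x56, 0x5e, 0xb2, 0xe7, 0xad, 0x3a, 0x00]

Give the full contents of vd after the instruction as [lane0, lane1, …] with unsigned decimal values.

vd = [255, 255, 149, 255, 255, 255, 127, 255, 255, 255, 237, 240, 64, 38, 180, 80]

lanes per group: 256·1/2/8 = 16
AVL=11 ≤ VLMAX=16, so vl = 11
[0] mask-off/ones = 0xff
[1] mask-off/ones = 0xff
[2] xor(0x1b,0x8e) = 0x95
[3] mask-off/ones = 0xff
[4] mask-off/ones = 0xff
[5] mask-off/ones = 0xff
[6] xor(0x6f,0x10) = 0x7f
[7] mask-off/ones = 0xff
[8] mask-off/ones = 0xff
[9] mask-off/ones = 0xff
[10] xor(0xb3,0x5e) = 0xed
[11] tail/keep = 0xf0
[12] tail/keep = 0x40
[13] tail/keep = 0x26
[14] tail/keep = 0xb4
[15] tail/keep = 0x50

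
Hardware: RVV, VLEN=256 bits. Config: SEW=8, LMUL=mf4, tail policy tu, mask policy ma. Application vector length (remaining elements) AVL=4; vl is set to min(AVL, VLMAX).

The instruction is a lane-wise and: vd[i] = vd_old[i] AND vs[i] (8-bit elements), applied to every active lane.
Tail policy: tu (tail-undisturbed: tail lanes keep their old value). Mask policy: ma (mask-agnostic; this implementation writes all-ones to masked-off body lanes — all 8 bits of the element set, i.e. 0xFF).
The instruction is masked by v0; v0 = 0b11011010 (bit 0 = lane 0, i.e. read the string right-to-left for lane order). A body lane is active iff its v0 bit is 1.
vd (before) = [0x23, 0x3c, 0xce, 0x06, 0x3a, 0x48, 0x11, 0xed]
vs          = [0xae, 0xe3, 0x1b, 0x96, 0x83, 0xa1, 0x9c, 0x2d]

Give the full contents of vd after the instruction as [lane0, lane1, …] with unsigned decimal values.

VLMAX = VLEN×LMUL/SEW = 256×1/4/8 = 8
vl = min(AVL, VLMAX) = min(4, 8) = 4
lane  0: mask-off/ones ⇒ 0xff
lane  1: and(0x3c,0xe3) ⇒ 0x20
lane  2: mask-off/ones ⇒ 0xff
lane  3: and(0x06,0x96) ⇒ 0x06
lane  4: tail/keep ⇒ 0x3a
lane  5: tail/keep ⇒ 0x48
lane  6: tail/keep ⇒ 0x11
lane  7: tail/keep ⇒ 0xed

vd = [255, 32, 255, 6, 58, 72, 17, 237]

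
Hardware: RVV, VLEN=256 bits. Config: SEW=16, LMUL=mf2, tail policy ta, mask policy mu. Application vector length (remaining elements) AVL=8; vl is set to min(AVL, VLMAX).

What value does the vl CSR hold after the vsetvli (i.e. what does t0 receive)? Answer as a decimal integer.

vl = 8

VLMAX = (256 × 1/2) / 16 = 8 lanes
AVL=8 ≤ VLMAX=8, so vl = 8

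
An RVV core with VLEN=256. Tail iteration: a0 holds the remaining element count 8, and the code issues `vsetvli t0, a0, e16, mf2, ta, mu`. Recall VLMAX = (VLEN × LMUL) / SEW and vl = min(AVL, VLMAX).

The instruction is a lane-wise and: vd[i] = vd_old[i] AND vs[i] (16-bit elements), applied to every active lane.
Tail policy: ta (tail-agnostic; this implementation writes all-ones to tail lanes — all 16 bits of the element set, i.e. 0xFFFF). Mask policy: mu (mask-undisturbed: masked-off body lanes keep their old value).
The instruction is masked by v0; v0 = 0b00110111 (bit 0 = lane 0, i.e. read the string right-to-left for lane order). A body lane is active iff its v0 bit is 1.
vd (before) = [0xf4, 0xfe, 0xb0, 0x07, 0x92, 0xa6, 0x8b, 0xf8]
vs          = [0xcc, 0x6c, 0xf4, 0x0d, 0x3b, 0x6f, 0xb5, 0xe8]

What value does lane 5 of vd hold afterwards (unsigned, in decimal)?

VLMAX = (256 × 1/2) / 16 = 8 lanes
AVL=8 ≤ VLMAX=8, so vl = 8
  i=0: and(0xf4,0xcc) → 196
  i=1: and(0xfe,0x6c) → 108
  i=2: and(0xb0,0xf4) → 176
  i=3: mask-off/keep → 7
  i=4: and(0x92,0x3b) → 18
  i=5: and(0xa6,0x6f) → 38
  i=6: mask-off/keep → 139
  i=7: mask-off/keep → 248

vd[5] = 38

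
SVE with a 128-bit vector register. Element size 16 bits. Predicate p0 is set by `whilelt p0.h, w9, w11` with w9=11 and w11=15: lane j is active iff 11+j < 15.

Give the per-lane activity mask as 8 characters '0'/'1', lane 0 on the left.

lane count: 128 div 16 = 8
active while 11+j < 15, i.e. j ∈ [0,4) capped at 8 ⇒ 4
bits (lane 0 leftmost): 11110000

predicate = 11110000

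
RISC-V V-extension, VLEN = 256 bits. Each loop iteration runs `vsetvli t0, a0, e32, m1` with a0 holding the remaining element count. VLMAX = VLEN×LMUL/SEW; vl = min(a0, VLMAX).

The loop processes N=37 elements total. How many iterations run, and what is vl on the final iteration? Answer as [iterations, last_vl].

VLMAX = VLEN×LMUL/SEW = 256×1/32 = 8
37 elements at 8/iter → 5 passes, remainder 5 on the last

[iterations, last_vl] = [5, 5]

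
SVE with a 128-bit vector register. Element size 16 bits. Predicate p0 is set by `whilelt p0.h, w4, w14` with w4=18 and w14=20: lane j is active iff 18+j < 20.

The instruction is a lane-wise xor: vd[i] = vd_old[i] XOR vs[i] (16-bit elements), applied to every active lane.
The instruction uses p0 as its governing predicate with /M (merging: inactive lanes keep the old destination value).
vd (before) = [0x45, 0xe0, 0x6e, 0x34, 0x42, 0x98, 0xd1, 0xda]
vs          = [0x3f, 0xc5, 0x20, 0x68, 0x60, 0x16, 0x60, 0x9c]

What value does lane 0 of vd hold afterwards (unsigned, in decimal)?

register lanes = 128/16 = 8
whilelt: lane j active iff 18+j < 20 → j < 2 → 2 active
lane  0: xor(0x45,0x3f) ⇒ 0x7a
lane  1: xor(0xe0,0xc5) ⇒ 0x25
lane  2: tail/keep ⇒ 0x6e
lane  3: tail/keep ⇒ 0x34
lane  4: tail/keep ⇒ 0x42
lane  5: tail/keep ⇒ 0x98
lane  6: tail/keep ⇒ 0xd1
lane  7: tail/keep ⇒ 0xda

vd[0] = 122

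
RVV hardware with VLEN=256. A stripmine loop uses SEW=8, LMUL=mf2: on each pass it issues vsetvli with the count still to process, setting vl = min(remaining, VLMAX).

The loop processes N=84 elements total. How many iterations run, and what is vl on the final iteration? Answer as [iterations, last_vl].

lanes per group: 256·1/2/8 = 16
84 elements at 16/iter → 6 passes, remainder 4 on the last

[iterations, last_vl] = [6, 4]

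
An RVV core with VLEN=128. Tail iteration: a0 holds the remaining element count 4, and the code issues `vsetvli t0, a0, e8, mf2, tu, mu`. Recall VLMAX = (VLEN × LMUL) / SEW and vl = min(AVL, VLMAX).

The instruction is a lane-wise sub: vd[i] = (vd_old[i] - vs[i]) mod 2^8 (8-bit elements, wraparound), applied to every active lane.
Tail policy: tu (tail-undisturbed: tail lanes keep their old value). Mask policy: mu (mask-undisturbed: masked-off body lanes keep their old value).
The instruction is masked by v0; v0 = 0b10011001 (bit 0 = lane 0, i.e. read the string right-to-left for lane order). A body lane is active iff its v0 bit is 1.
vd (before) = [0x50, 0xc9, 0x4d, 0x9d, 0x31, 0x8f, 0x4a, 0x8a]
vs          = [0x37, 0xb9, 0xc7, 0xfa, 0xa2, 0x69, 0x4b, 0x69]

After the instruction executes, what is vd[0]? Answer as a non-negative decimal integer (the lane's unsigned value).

vd[0] = 25

VLMAX = (128 × 1/2) / 8 = 8 lanes
vl ← min(4, 8) = 4
vd[0] sub(0x50,0x37) -> 0x19
vd[1] mask-off/keep -> 0xc9
vd[2] mask-off/keep -> 0x4d
vd[3] sub(0x9d,0xfa) -> 0xa3
vd[4] tail/keep -> 0x31
vd[5] tail/keep -> 0x8f
vd[6] tail/keep -> 0x4a
vd[7] tail/keep -> 0x8a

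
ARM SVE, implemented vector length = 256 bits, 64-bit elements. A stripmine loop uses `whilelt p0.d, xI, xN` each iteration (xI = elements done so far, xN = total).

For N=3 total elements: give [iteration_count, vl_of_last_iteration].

lane count: 256 div 64 = 4
N=3: ⌈3/4⌉ = 1 iters; last vl = 3 − 0×4 = 3

[iterations, last_vl] = [1, 3]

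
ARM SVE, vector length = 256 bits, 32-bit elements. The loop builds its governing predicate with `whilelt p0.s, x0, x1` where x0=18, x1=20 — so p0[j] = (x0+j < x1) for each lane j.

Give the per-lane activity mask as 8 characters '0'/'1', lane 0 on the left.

predicate = 11000000

256-bit reg / 32-bit elem → 8 lanes
whilelt: lane j active iff 18+j < 20 → j < 2 → 2 active
bits (lane 0 leftmost): 11000000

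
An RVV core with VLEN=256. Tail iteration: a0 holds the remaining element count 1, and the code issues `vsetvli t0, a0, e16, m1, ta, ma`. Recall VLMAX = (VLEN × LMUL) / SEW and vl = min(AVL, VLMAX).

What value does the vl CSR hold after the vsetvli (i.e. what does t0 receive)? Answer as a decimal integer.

vl = 1

lanes per group: 256·1/16 = 16
AVL=1 ≤ VLMAX=16, so vl = 1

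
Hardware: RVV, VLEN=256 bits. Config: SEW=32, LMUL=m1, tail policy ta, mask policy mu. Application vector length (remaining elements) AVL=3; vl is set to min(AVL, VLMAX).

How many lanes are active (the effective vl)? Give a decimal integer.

vl = 3

VLMAX = (256 × 1) / 32 = 8 lanes
vl ← min(3, 8) = 3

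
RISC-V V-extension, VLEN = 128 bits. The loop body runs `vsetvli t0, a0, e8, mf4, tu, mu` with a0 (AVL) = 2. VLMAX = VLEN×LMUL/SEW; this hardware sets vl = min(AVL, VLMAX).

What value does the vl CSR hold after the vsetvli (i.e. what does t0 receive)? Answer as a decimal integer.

vl = 2

lanes per group: 128·1/4/8 = 4
vl = min(AVL, VLMAX) = min(2, 4) = 2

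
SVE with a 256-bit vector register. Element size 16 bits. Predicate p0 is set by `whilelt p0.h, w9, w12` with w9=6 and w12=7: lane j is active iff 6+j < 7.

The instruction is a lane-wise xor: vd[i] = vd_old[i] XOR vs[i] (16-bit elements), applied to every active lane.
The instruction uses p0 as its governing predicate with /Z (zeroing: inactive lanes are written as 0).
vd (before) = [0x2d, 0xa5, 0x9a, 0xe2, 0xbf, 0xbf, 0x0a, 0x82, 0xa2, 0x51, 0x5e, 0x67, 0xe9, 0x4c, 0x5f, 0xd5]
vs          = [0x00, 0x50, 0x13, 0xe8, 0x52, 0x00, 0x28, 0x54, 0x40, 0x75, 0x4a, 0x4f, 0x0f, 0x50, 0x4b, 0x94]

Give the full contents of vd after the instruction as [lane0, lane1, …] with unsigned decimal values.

256-bit reg / 16-bit elem → 16 lanes
whilelt: lane j active iff 6+j < 7 → j < 1 → 1 active
  i=0: xor(0x2d,0x00) → 45
  i=1: tail/zero → 0
  i=2: tail/zero → 0
  i=3: tail/zero → 0
  i=4: tail/zero → 0
  i=5: tail/zero → 0
  i=6: tail/zero → 0
  i=7: tail/zero → 0
  i=8: tail/zero → 0
  i=9: tail/zero → 0
  i=10: tail/zero → 0
  i=11: tail/zero → 0
  i=12: tail/zero → 0
  i=13: tail/zero → 0
  i=14: tail/zero → 0
  i=15: tail/zero → 0

vd = [45, 0, 0, 0, 0, 0, 0, 0, 0, 0, 0, 0, 0, 0, 0, 0]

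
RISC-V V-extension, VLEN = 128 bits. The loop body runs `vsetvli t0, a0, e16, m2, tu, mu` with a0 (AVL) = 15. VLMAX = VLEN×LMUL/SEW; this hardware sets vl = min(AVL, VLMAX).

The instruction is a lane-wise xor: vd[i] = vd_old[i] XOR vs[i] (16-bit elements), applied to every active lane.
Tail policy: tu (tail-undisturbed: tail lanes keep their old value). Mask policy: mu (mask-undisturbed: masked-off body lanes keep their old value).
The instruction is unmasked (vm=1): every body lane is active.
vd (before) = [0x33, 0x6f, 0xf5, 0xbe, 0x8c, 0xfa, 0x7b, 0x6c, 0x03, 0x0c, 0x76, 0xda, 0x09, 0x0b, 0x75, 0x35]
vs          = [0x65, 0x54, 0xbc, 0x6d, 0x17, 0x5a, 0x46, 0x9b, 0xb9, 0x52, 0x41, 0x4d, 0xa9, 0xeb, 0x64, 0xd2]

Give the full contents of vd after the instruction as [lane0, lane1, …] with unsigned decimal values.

vd = [86, 59, 73, 211, 155, 160, 61, 247, 186, 94, 55, 151, 160, 224, 17, 53]

VLMAX = VLEN×LMUL/SEW = 128×2/16 = 16
AVL=15 ≤ VLMAX=16, so vl = 15
lane  0: xor(0x33,0x65) ⇒ 0x56
lane  1: xor(0x6f,0x54) ⇒ 0x3b
lane  2: xor(0xf5,0xbc) ⇒ 0x49
lane  3: xor(0xbe,0x6d) ⇒ 0xd3
lane  4: xor(0x8c,0x17) ⇒ 0x9b
lane  5: xor(0xfa,0x5a) ⇒ 0xa0
lane  6: xor(0x7b,0x46) ⇒ 0x3d
lane  7: xor(0x6c,0x9b) ⇒ 0xf7
lane  8: xor(0x03,0xb9) ⇒ 0xba
lane  9: xor(0x0c,0x52) ⇒ 0x5e
lane 10: xor(0x76,0x41) ⇒ 0x37
lane 11: xor(0xda,0x4d) ⇒ 0x97
lane 12: xor(0x09,0xa9) ⇒ 0xa0
lane 13: xor(0x0b,0xeb) ⇒ 0xe0
lane 14: xor(0x75,0x64) ⇒ 0x11
lane 15: tail/keep ⇒ 0x35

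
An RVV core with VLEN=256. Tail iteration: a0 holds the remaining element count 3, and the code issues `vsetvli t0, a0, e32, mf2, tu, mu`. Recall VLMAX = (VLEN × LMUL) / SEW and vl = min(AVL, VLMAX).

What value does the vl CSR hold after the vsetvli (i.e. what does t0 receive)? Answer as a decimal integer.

vl = 3

lanes per group: 256·1/2/32 = 4
AVL=3 ≤ VLMAX=4, so vl = 3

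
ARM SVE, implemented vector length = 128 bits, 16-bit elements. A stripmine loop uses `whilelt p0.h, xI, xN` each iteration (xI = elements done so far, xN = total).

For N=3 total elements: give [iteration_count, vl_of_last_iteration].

register lanes = 128/16 = 8
iterations = ceil(3/8) = 1; final-pass vl = 3

[iterations, last_vl] = [1, 3]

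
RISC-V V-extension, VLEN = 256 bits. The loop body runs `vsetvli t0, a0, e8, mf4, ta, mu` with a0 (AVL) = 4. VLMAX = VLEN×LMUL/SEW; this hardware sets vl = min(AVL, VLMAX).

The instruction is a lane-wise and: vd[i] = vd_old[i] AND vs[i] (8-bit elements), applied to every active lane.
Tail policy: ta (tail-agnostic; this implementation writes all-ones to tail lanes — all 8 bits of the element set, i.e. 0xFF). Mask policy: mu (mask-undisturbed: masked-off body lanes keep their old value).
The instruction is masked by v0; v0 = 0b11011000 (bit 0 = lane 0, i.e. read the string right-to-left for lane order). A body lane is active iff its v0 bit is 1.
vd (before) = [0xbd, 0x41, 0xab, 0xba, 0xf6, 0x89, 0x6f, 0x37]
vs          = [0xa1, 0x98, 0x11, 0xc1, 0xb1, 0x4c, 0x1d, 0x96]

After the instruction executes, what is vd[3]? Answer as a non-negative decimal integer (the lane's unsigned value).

lanes per group: 256·1/4/8 = 8
AVL=4 ≤ VLMAX=8, so vl = 4
lane  0: mask-off/keep ⇒ 0xbd
lane  1: mask-off/keep ⇒ 0x41
lane  2: mask-off/keep ⇒ 0xab
lane  3: and(0xba,0xc1) ⇒ 0x80
lane  4: tail/ones ⇒ 0xff
lane  5: tail/ones ⇒ 0xff
lane  6: tail/ones ⇒ 0xff
lane  7: tail/ones ⇒ 0xff

vd[3] = 128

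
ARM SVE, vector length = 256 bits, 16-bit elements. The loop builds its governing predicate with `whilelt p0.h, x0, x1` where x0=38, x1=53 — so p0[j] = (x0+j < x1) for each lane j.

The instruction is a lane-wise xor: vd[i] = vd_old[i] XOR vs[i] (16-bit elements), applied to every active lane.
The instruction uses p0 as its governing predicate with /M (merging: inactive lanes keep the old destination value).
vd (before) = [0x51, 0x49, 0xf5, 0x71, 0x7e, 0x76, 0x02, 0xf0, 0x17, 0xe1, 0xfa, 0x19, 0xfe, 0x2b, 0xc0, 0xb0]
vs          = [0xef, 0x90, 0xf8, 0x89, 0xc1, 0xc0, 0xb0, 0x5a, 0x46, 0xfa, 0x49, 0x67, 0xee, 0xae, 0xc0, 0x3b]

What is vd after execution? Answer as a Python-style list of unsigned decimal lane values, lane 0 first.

256-bit reg / 16-bit elem → 16 lanes
whilelt: lane j active iff 38+j < 53 → j < 15 → 15 active
lane  0: xor(0x51,0xef) ⇒ 0xbe
lane  1: xor(0x49,0x90) ⇒ 0xd9
lane  2: xor(0xf5,0xf8) ⇒ 0x0d
lane  3: xor(0x71,0x89) ⇒ 0xf8
lane  4: xor(0x7e,0xc1) ⇒ 0xbf
lane  5: xor(0x76,0xc0) ⇒ 0xb6
lane  6: xor(0x02,0xb0) ⇒ 0xb2
lane  7: xor(0xf0,0x5a) ⇒ 0xaa
lane  8: xor(0x17,0x46) ⇒ 0x51
lane  9: xor(0xe1,0xfa) ⇒ 0x1b
lane 10: xor(0xfa,0x49) ⇒ 0xb3
lane 11: xor(0x19,0x67) ⇒ 0x7e
lane 12: xor(0xfe,0xee) ⇒ 0x10
lane 13: xor(0x2b,0xae) ⇒ 0x85
lane 14: xor(0xc0,0xc0) ⇒ 0x00
lane 15: tail/keep ⇒ 0xb0

vd = [190, 217, 13, 248, 191, 182, 178, 170, 81, 27, 179, 126, 16, 133, 0, 176]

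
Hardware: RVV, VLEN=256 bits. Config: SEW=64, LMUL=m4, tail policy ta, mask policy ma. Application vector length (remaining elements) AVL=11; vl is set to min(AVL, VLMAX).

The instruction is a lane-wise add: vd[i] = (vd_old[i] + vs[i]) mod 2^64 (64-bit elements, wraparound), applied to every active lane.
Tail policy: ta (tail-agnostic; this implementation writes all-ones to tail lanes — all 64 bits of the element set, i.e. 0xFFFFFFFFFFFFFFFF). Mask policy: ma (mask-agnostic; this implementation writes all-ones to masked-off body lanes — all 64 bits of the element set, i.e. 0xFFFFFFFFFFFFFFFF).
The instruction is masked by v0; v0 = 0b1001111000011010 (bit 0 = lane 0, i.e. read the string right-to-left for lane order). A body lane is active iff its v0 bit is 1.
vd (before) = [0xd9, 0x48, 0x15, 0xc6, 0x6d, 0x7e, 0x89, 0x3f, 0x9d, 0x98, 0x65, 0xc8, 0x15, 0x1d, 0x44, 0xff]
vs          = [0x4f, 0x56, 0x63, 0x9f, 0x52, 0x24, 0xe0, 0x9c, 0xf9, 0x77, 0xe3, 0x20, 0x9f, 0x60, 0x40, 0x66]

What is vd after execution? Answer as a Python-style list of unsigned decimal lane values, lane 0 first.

lanes per group: 256·4/64 = 16
vl = min(AVL, VLMAX) = min(11, 16) = 11
[0] mask-off/ones = 0xffffffffffffffff
[1] add(0x48,0x56) = 0x9e
[2] mask-off/ones = 0xffffffffffffffff
[3] add(0xc6,0x9f) = 0x165
[4] add(0x6d,0x52) = 0xbf
[5] mask-off/ones = 0xffffffffffffffff
[6] mask-off/ones = 0xffffffffffffffff
[7] mask-off/ones = 0xffffffffffffffff
[8] mask-off/ones = 0xffffffffffffffff
[9] add(0x98,0x77) = 0x10f
[10] add(0x65,0xe3) = 0x148
[11] tail/ones = 0xffffffffffffffff
[12] tail/ones = 0xffffffffffffffff
[13] tail/ones = 0xffffffffffffffff
[14] tail/ones = 0xffffffffffffffff
[15] tail/ones = 0xffffffffffffffff

vd = [18446744073709551615, 158, 18446744073709551615, 357, 191, 18446744073709551615, 18446744073709551615, 18446744073709551615, 18446744073709551615, 271, 328, 18446744073709551615, 18446744073709551615, 18446744073709551615, 18446744073709551615, 18446744073709551615]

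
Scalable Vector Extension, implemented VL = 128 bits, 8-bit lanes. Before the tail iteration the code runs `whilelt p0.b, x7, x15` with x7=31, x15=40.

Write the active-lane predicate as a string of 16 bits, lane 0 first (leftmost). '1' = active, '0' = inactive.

predicate = 1111111110000000

128-bit reg / 8-bit elem → 16 lanes
p0[j] = (31+j < 40); true for j=0..8 → 9 lanes set
bits (lane 0 leftmost): 1111111110000000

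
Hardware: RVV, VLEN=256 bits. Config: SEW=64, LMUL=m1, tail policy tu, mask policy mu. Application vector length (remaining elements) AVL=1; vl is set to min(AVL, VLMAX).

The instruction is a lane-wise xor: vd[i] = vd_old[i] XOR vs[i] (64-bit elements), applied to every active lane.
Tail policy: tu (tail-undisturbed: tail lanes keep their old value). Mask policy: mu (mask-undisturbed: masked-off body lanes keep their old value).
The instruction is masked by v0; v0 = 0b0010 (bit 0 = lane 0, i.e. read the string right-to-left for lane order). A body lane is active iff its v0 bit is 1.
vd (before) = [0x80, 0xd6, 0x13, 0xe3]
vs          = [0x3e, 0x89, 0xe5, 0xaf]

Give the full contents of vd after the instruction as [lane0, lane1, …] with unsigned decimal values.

VLMAX = VLEN×LMUL/SEW = 256×1/64 = 4
vl = min(AVL, VLMAX) = min(1, 4) = 1
[0] mask-off/keep = 0x80
[1] tail/keep = 0xd6
[2] tail/keep = 0x13
[3] tail/keep = 0xe3

vd = [128, 214, 19, 227]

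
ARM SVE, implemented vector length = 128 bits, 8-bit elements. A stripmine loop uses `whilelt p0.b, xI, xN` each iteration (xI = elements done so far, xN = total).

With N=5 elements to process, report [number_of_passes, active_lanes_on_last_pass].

register lanes = 128/8 = 16
5 elements at 16/iter → 1 passes, remainder 5 on the last

[iterations, last_vl] = [1, 5]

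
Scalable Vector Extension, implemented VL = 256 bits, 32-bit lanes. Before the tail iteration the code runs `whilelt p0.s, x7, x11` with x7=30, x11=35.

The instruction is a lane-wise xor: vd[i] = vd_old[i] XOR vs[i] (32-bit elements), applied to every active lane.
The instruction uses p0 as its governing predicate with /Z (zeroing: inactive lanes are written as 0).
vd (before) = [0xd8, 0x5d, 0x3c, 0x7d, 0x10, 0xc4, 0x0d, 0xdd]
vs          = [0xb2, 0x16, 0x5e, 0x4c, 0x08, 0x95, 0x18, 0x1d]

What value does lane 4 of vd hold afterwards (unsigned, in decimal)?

lane count: 256 div 32 = 8
whilelt: lane j active iff 30+j < 35 → j < 5 → 5 active
[0] xor(0xd8,0xb2) = 0x6a
[1] xor(0x5d,0x16) = 0x4b
[2] xor(0x3c,0x5e) = 0x62
[3] xor(0x7d,0x4c) = 0x31
[4] xor(0x10,0x08) = 0x18
[5] tail/zero = 0x00
[6] tail/zero = 0x00
[7] tail/zero = 0x00

vd[4] = 24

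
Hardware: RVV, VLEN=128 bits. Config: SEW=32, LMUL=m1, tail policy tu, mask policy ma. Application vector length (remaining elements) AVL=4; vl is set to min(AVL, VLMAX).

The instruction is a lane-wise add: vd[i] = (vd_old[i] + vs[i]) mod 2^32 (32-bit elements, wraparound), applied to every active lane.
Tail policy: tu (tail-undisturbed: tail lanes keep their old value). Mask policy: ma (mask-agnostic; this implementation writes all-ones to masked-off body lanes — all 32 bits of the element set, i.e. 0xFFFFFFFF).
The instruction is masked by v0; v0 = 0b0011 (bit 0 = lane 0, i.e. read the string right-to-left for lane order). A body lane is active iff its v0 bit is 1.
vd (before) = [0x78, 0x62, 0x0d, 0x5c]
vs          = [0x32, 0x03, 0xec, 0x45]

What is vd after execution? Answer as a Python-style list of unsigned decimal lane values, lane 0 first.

VLMAX = VLEN×LMUL/SEW = 128×1/32 = 4
vl ← min(4, 4) = 4
vd[0] add(0x78,0x32) -> 0xaa
vd[1] add(0x62,0x03) -> 0x65
vd[2] mask-off/ones -> 0xffffffff
vd[3] mask-off/ones -> 0xffffffff

vd = [170, 101, 4294967295, 4294967295]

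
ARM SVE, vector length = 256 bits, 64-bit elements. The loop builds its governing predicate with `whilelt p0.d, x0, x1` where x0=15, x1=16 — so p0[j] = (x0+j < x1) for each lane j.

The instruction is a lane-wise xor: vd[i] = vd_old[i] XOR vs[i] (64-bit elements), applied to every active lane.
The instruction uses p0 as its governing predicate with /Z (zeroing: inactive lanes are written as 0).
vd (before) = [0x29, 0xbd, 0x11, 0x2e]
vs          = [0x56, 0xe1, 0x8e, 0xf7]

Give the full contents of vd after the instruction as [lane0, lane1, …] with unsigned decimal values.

vd = [127, 0, 0, 0]

register lanes = 256/64 = 4
p0[j] = (15+j < 16); true for j=0..0 → 1 lanes set
vd[0] xor(0x29,0x56) -> 0x7f
vd[1] tail/zero -> 0x00
vd[2] tail/zero -> 0x00
vd[3] tail/zero -> 0x00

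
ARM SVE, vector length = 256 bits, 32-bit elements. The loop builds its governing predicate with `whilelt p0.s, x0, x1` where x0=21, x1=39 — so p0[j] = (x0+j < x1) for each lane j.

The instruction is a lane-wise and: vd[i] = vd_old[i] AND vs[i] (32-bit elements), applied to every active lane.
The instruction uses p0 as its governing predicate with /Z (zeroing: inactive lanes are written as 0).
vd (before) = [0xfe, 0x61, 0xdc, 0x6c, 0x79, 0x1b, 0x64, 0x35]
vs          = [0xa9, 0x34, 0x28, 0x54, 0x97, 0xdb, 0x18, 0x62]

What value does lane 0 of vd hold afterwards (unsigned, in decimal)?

register lanes = 256/32 = 8
p0[j] = (21+j < 39); true for j=0..7 → 8 lanes set
vd[0] and(0xfe,0xa9) -> 0xa8
vd[1] and(0x61,0x34) -> 0x20
vd[2] and(0xdc,0x28) -> 0x08
vd[3] and(0x6c,0x54) -> 0x44
vd[4] and(0x79,0x97) -> 0x11
vd[5] and(0x1b,0xdb) -> 0x1b
vd[6] and(0x64,0x18) -> 0x00
vd[7] and(0x35,0x62) -> 0x20

vd[0] = 168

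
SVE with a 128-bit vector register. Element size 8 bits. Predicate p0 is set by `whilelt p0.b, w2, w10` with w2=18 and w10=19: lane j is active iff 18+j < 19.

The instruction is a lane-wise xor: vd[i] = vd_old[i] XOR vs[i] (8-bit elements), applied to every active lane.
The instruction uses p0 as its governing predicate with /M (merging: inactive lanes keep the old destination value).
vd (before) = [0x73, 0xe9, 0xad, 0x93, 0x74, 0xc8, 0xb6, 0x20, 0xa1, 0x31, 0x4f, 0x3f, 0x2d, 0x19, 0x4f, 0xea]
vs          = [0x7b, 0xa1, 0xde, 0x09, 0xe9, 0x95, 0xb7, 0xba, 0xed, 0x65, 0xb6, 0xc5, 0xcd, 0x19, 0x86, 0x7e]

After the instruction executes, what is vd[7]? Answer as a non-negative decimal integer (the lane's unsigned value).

vd[7] = 32

128-bit reg / 8-bit elem → 16 lanes
p0[j] = (18+j < 19); true for j=0..0 → 1 lanes set
vd[0] xor(0x73,0x7b) -> 0x08
vd[1] tail/keep -> 0xe9
vd[2] tail/keep -> 0xad
vd[3] tail/keep -> 0x93
vd[4] tail/keep -> 0x74
vd[5] tail/keep -> 0xc8
vd[6] tail/keep -> 0xb6
vd[7] tail/keep -> 0x20
vd[8] tail/keep -> 0xa1
vd[9] tail/keep -> 0x31
vd[10] tail/keep -> 0x4f
vd[11] tail/keep -> 0x3f
vd[12] tail/keep -> 0x2d
vd[13] tail/keep -> 0x19
vd[14] tail/keep -> 0x4f
vd[15] tail/keep -> 0xea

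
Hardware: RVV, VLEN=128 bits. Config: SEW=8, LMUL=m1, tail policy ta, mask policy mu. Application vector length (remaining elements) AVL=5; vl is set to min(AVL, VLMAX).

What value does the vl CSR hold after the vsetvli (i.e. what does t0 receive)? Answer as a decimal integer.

lanes per group: 128·1/8 = 16
AVL=5 ≤ VLMAX=16, so vl = 5

vl = 5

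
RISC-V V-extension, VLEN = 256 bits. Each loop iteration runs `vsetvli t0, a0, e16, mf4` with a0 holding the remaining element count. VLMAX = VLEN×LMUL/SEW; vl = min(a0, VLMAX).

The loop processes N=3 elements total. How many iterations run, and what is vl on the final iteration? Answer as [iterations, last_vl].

[iterations, last_vl] = [1, 3]

VLMAX = VLEN×LMUL/SEW = 256×1/4/16 = 4
N=3: ⌈3/4⌉ = 1 iters; last vl = 3 − 0×4 = 3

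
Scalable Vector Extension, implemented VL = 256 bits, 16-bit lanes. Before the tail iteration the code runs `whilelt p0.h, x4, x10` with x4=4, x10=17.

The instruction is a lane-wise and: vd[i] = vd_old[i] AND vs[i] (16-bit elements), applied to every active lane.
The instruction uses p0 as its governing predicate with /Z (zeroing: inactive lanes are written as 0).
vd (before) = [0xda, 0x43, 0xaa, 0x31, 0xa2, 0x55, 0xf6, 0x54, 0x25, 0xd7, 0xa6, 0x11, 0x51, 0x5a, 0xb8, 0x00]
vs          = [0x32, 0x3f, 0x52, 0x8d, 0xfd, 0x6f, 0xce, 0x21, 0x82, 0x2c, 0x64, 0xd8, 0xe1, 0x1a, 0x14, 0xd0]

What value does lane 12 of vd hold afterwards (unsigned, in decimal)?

register lanes = 256/16 = 16
active while 4+j < 17, i.e. j ∈ [0,13) capped at 16 ⇒ 13
lane  0: and(0xda,0x32) ⇒ 0x12
lane  1: and(0x43,0x3f) ⇒ 0x03
lane  2: and(0xaa,0x52) ⇒ 0x02
lane  3: and(0x31,0x8d) ⇒ 0x01
lane  4: and(0xa2,0xfd) ⇒ 0xa0
lane  5: and(0x55,0x6f) ⇒ 0x45
lane  6: and(0xf6,0xce) ⇒ 0xc6
lane  7: and(0x54,0x21) ⇒ 0x00
lane  8: and(0x25,0x82) ⇒ 0x00
lane  9: and(0xd7,0x2c) ⇒ 0x04
lane 10: and(0xa6,0x64) ⇒ 0x24
lane 11: and(0x11,0xd8) ⇒ 0x10
lane 12: and(0x51,0xe1) ⇒ 0x41
lane 13: tail/zero ⇒ 0x00
lane 14: tail/zero ⇒ 0x00
lane 15: tail/zero ⇒ 0x00

vd[12] = 65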